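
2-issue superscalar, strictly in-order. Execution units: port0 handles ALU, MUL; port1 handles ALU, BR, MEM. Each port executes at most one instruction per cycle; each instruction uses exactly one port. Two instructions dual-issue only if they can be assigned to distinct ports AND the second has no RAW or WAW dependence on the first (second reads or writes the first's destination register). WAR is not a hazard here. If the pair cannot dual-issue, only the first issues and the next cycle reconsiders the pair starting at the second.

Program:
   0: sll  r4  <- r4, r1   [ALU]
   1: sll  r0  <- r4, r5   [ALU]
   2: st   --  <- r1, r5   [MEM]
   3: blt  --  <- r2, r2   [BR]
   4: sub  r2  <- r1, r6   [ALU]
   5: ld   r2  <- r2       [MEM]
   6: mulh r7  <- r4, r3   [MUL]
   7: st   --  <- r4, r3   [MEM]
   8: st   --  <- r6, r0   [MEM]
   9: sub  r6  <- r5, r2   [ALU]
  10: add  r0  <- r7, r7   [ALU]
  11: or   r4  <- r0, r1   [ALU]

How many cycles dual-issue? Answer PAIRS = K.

PAIRS = 4

c0: i0 sll.ALU  RAW r4
c1: i1,i2 sll.ALU st.MEM  2-wide
c2: i3,i4 blt.BR sub.ALU  2-wide
c3: i5,i6 ld.MEM mulh.MUL  2-wide
c4: i7 st.MEM  no-port MEM/MEM
c5: i8,i9 st.MEM sub.ALU  2-wide
c6: i10 add.ALU  RAW r0
c7: i11 or.ALU  tail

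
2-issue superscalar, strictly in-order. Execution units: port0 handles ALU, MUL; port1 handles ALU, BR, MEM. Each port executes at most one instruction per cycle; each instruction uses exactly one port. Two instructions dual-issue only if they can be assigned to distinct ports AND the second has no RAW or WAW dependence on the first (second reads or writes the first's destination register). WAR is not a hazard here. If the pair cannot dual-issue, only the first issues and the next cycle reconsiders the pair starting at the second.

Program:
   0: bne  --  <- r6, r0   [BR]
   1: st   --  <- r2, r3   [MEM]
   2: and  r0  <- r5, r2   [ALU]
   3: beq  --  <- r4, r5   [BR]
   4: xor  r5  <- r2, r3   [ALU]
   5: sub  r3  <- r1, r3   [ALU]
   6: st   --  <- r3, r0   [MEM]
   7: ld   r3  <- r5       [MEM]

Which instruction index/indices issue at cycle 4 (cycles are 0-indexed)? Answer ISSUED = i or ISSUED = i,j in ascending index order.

[0] i0  bne.BR  -- no-port BR/MEM
[1] i1&i2  st.MEM+and.ALU  -- pair
[2] i3&i4  beq.BR+xor.ALU  -- pair
[3] i5  sub.ALU  -- RAW r3
[4] i6  st.MEM  -- no-port MEM/MEM
[5] i7  ld.MEM  -- tail

ISSUED = 6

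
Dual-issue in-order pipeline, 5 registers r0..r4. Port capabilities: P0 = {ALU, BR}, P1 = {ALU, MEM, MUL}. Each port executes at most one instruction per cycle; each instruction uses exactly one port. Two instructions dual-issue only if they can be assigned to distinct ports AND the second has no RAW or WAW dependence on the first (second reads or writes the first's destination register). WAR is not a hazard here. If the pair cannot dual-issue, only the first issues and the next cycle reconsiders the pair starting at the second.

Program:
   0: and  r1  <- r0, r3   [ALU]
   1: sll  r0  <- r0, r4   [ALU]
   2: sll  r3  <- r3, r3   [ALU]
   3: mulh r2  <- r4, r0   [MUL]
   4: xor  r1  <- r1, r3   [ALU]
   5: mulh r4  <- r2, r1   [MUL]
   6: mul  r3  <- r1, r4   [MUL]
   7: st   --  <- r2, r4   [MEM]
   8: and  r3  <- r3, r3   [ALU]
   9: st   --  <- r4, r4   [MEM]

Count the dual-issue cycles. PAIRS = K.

0. and;sll @i0&i1  | pair
1. sll;mulh @i2&i3  | pair
2. xor @i4  | RAW r1
3. mulh @i5  | no-port MUL/MUL
4. mul @i6  | no-port MUL/MEM
5. st;and @i7&i8  | pair
6. st @i9  | tail

PAIRS = 3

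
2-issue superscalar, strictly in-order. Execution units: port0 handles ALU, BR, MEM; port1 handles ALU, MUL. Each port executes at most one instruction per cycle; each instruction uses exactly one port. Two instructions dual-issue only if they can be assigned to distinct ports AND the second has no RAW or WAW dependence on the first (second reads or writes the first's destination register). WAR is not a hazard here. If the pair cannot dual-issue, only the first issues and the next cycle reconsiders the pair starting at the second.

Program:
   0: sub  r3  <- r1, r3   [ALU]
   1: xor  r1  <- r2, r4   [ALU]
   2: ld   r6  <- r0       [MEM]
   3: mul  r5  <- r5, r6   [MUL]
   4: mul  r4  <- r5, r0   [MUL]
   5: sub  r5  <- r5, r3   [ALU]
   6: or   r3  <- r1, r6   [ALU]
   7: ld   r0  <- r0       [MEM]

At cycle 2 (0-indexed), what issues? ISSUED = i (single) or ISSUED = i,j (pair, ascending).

c0: i0+i1 sub/xor  2-wide
c1: i2 ld  RAW r6
c2: i3 mul  no-port MUL/MUL
c3: i4+i5 mul/sub  2-wide
c4: i6+i7 or/ld  2-wide

ISSUED = 3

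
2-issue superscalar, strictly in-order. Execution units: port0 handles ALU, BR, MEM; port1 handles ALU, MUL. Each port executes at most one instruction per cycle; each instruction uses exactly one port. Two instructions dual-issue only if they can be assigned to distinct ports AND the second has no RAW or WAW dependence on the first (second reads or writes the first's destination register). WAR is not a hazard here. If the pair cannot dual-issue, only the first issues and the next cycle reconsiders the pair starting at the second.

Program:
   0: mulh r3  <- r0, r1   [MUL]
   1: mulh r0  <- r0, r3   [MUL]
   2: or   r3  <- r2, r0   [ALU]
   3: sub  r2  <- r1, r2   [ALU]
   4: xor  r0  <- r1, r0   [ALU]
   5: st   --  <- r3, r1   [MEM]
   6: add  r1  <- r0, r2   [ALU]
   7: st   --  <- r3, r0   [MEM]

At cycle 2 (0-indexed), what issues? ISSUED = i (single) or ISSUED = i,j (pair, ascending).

ISSUED = 2,3

0. mulh.MUL @i0  | no-port MUL/MUL
1. mulh.MUL @i1  | RAW r0
2. or.ALU sub.ALU @i2/i3  | pair
3. xor.ALU st.MEM @i4/i5  | pair
4. add.ALU st.MEM @i6/i7  | pair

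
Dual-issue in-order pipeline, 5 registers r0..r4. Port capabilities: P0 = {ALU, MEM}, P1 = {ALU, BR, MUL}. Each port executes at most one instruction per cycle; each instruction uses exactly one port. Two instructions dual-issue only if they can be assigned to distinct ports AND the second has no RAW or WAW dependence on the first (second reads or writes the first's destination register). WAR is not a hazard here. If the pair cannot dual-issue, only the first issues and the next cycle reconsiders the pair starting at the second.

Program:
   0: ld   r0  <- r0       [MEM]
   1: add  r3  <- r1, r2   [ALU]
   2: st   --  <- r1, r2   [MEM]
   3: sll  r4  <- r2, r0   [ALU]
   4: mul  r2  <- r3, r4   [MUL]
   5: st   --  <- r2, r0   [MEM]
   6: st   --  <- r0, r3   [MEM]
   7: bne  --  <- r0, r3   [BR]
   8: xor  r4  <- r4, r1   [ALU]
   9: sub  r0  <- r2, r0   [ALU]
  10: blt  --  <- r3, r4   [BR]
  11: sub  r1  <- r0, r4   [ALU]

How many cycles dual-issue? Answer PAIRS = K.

PAIRS = 5

#0 head=0: ld add i0/i1 pair
#1 head=2: st sll i2/i3 pair
#2 head=4: mul i4 RAW r2
#3 head=5: st i5 no-port MEM/MEM
#4 head=6: st bne i6/i7 pair
#5 head=8: xor sub i8/i9 pair
#6 head=10: blt sub i10/i11 pair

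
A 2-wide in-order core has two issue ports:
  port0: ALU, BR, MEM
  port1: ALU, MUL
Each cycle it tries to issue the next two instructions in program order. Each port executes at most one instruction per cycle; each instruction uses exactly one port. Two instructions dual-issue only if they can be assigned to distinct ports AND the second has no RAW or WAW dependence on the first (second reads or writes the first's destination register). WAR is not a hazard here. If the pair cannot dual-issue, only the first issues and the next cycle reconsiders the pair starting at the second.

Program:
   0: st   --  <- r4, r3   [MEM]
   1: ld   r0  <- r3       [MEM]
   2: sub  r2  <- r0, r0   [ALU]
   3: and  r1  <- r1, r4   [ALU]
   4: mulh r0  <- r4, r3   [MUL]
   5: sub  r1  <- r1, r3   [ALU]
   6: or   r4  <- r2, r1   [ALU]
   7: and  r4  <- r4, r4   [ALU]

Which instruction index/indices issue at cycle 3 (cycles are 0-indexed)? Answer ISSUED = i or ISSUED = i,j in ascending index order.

  cy0 -> i0 (st) no-port MEM/MEM
  cy1 -> i1 (ld) RAW r0
  cy2 -> i2+i3 (sub and) pair
  cy3 -> i4+i5 (mulh sub) pair
  cy4 -> i6 (or) RAW+WAW r4
  cy5 -> i7 (and) tail

ISSUED = 4,5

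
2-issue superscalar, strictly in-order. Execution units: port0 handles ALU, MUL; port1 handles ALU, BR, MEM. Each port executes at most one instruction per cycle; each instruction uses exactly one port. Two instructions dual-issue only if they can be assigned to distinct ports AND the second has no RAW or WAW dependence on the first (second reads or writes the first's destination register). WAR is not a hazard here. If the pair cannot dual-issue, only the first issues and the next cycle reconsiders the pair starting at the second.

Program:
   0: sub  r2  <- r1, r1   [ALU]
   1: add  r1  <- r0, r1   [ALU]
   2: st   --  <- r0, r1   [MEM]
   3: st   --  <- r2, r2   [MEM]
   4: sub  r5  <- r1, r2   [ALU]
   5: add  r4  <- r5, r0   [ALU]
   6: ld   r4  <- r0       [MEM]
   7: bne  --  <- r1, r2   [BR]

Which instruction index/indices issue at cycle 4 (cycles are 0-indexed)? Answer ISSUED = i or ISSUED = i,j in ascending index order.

ISSUED = 6

0. sub add @i0+i1  | pair
1. st @i2  | no-port MEM/MEM
2. st sub @i3+i4  | pair
3. add @i5  | WAW r4
4. ld @i6  | no-port MEM/BR
5. bne @i7  | tail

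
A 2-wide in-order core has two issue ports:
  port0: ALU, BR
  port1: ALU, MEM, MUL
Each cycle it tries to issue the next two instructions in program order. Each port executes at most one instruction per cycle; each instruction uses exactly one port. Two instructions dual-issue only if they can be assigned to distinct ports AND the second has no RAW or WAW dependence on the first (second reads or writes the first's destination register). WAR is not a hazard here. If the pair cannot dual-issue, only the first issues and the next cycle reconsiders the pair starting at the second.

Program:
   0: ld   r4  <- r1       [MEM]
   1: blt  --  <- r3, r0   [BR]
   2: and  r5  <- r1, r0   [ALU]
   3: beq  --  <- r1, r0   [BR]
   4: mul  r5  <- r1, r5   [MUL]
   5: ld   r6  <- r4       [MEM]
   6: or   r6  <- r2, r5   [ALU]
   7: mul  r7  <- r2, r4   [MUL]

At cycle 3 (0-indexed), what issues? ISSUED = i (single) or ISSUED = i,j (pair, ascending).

ISSUED = 5

#0 head=0: ld/blt i0/i1 dual
#1 head=2: and/beq i2/i3 dual
#2 head=4: mul i4 no-port MUL/MEM
#3 head=5: ld i5 WAW r6
#4 head=6: or/mul i6/i7 dual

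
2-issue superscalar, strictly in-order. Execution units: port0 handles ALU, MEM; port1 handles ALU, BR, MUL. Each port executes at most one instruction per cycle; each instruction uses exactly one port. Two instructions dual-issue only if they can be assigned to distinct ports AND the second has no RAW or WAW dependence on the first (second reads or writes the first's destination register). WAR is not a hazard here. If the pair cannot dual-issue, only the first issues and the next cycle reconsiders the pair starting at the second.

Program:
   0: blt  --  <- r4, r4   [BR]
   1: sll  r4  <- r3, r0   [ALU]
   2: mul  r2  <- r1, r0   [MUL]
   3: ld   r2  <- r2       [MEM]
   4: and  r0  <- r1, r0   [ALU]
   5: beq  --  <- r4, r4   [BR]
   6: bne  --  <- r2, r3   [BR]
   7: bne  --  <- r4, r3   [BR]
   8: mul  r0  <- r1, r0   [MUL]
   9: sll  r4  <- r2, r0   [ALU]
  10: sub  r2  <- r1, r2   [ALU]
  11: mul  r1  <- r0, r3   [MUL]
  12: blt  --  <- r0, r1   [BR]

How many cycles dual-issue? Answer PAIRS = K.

[0] i0/i1  blt sll  -- pair
[1] i2  mul  -- RAW+WAW r2
[2] i3/i4  ld and  -- pair
[3] i5  beq  -- no-port BR/BR
[4] i6  bne  -- no-port BR/BR
[5] i7  bne  -- no-port BR/MUL
[6] i8  mul  -- RAW r0
[7] i9/i10  sll sub  -- pair
[8] i11  mul  -- no-port MUL/BR
[9] i12  blt  -- tail

PAIRS = 3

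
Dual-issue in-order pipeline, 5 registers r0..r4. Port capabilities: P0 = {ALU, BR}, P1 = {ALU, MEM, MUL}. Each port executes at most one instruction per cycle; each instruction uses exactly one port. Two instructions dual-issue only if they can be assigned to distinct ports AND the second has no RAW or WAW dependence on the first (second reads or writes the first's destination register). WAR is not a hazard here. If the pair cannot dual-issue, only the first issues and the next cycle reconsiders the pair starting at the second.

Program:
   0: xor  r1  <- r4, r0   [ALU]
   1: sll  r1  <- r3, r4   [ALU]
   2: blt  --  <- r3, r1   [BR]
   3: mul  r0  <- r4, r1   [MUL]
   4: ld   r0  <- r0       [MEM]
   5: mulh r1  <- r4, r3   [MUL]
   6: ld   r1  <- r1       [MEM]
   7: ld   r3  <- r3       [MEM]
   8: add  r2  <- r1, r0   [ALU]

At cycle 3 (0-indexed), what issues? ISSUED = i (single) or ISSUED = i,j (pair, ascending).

0. xor @i0  | WAW r1
1. sll @i1  | RAW r1
2. blt+mul @i2&i3  | dual
3. ld @i4  | no-port MEM/MUL
4. mulh @i5  | no-port MUL/MEM
5. ld @i6  | no-port MEM/MEM
6. ld+add @i7&i8  | dual

ISSUED = 4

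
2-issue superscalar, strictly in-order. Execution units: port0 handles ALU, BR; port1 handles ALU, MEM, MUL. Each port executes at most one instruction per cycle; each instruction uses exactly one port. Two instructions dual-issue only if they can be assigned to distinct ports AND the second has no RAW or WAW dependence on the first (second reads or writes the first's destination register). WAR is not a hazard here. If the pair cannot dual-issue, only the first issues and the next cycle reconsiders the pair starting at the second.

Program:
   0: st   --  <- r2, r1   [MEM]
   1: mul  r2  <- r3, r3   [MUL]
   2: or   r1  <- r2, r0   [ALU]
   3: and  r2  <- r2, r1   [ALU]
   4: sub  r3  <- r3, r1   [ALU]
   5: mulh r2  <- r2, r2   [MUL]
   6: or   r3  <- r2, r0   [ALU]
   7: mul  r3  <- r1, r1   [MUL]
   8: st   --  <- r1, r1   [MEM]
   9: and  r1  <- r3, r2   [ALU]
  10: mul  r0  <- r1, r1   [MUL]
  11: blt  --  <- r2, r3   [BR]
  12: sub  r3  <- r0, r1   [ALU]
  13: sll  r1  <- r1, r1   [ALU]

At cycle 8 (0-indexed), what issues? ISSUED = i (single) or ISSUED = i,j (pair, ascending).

#0 head=0: st.MEM i0 no-port MEM/MUL
#1 head=1: mul.MUL i1 RAW r2
#2 head=2: or.ALU i2 RAW r1
#3 head=3: and.ALU/sub.ALU i3,i4 dual
#4 head=5: mulh.MUL i5 RAW r2
#5 head=6: or.ALU i6 WAW r3
#6 head=7: mul.MUL i7 no-port MUL/MEM
#7 head=8: st.MEM/and.ALU i8,i9 dual
#8 head=10: mul.MUL/blt.BR i10,i11 dual
#9 head=12: sub.ALU/sll.ALU i12,i13 dual

ISSUED = 10,11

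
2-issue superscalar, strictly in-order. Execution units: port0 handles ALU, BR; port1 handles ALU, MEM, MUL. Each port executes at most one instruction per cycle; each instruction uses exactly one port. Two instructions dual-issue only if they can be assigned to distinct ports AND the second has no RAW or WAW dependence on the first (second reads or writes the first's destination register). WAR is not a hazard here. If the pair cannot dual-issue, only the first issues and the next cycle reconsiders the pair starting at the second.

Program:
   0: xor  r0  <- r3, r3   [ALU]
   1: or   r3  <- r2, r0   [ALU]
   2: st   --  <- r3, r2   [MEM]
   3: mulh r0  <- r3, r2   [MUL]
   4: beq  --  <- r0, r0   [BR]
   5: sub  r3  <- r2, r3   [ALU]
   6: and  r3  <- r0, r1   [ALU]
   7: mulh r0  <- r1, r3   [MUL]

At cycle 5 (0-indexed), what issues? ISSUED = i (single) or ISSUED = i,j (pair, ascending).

ISSUED = 6

0. xor @i0  | RAW r0
1. or @i1  | RAW r3
2. st @i2  | no-port MEM/MUL
3. mulh @i3  | RAW r0
4. beq sub @i4&i5  | pair
5. and @i6  | RAW r3
6. mulh @i7  | tail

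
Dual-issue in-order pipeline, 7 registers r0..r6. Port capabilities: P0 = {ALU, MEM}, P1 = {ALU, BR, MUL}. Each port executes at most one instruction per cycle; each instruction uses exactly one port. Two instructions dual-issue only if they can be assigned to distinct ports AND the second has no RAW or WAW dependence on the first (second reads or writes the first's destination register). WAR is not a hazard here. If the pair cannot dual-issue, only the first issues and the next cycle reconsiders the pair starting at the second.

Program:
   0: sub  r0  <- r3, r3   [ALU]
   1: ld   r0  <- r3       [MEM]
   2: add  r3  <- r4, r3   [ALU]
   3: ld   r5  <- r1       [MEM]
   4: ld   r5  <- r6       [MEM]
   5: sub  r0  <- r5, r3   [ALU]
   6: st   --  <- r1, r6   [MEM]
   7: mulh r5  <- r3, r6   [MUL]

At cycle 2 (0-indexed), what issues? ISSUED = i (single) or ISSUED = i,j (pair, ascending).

ISSUED = 3

#0 head=0: sub i0 WAW r0
#1 head=1: ld add i1/i2 dual
#2 head=3: ld i3 no-port MEM/MEM
#3 head=4: ld i4 RAW r5
#4 head=5: sub st i5/i6 dual
#5 head=7: mulh i7 tail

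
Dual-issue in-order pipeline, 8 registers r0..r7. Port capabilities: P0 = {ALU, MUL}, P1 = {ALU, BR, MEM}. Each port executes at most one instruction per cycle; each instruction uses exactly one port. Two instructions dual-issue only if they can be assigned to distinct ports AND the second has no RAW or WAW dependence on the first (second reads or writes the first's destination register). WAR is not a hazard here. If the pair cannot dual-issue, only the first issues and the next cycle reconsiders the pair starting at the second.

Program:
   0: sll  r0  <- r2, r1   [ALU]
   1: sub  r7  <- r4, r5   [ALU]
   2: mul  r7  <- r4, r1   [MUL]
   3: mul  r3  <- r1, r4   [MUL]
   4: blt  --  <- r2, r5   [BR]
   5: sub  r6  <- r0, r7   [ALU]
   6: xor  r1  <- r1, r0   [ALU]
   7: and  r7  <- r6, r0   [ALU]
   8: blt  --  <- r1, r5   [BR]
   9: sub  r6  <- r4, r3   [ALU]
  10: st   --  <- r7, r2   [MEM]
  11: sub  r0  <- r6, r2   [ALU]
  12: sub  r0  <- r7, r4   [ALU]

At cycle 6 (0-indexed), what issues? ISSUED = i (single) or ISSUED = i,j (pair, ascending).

  cy0 -> i0&i1 (sll.ALU/sub.ALU) pair
  cy1 -> i2 (mul.MUL) no-port MUL/MUL
  cy2 -> i3&i4 (mul.MUL/blt.BR) pair
  cy3 -> i5&i6 (sub.ALU/xor.ALU) pair
  cy4 -> i7&i8 (and.ALU/blt.BR) pair
  cy5 -> i9&i10 (sub.ALU/st.MEM) pair
  cy6 -> i11 (sub.ALU) WAW r0
  cy7 -> i12 (sub.ALU) tail

ISSUED = 11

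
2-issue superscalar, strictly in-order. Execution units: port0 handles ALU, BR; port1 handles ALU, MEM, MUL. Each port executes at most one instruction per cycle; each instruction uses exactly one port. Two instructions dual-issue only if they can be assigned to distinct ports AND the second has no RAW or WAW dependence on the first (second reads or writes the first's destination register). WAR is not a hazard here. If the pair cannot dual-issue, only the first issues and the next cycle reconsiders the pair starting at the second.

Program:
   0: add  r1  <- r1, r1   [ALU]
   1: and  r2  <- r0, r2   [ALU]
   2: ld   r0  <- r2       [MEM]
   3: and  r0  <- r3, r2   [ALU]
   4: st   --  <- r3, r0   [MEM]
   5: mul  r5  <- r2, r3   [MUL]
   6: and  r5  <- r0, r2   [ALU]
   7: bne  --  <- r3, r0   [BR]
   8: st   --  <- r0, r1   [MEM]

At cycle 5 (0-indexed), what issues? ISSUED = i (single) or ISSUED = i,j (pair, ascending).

ISSUED = 6,7

[0] i0/i1  add;and  -- 2-wide
[1] i2  ld  -- WAW r0
[2] i3  and  -- RAW r0
[3] i4  st  -- no-port MEM/MUL
[4] i5  mul  -- WAW r5
[5] i6/i7  and;bne  -- 2-wide
[6] i8  st  -- tail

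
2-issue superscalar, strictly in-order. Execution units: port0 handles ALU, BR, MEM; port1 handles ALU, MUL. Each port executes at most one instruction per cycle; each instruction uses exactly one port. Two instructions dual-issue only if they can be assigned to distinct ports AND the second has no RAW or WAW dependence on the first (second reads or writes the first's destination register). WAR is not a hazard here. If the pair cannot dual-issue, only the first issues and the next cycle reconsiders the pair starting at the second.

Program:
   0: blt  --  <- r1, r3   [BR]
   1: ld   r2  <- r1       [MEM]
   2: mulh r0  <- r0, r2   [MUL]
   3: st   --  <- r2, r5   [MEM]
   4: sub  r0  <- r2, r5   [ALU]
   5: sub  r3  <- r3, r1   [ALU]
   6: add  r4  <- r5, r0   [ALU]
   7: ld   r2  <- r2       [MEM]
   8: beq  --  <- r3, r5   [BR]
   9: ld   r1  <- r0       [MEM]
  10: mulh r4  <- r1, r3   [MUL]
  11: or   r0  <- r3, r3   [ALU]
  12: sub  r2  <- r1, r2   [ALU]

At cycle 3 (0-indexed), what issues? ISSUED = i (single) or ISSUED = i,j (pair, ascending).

ISSUED = 4,5

0. blt @i0  | no-port BR/MEM
1. ld @i1  | RAW r2
2. mulh+st @i2+i3  | dual
3. sub+sub @i4+i5  | dual
4. add+ld @i6+i7  | dual
5. beq @i8  | no-port BR/MEM
6. ld @i9  | RAW r1
7. mulh+or @i10+i11  | dual
8. sub @i12  | tail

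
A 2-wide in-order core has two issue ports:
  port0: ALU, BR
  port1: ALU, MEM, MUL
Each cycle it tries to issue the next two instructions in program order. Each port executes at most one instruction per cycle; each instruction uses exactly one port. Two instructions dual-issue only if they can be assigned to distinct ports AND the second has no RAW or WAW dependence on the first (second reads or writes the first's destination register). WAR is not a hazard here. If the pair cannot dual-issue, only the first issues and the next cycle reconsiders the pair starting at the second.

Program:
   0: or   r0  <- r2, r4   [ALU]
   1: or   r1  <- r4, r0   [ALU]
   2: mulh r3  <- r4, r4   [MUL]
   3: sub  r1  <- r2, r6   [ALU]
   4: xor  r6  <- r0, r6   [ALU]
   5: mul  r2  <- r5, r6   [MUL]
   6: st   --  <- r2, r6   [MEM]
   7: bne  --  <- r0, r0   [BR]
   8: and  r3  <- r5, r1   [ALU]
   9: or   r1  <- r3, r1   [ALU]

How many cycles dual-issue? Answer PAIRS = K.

PAIRS = 3

c0: i0 or.ALU  RAW r0
c1: i1/i2 or.ALU;mulh.MUL  2-wide
c2: i3/i4 sub.ALU;xor.ALU  2-wide
c3: i5 mul.MUL  no-port MUL/MEM
c4: i6/i7 st.MEM;bne.BR  2-wide
c5: i8 and.ALU  RAW r3
c6: i9 or.ALU  tail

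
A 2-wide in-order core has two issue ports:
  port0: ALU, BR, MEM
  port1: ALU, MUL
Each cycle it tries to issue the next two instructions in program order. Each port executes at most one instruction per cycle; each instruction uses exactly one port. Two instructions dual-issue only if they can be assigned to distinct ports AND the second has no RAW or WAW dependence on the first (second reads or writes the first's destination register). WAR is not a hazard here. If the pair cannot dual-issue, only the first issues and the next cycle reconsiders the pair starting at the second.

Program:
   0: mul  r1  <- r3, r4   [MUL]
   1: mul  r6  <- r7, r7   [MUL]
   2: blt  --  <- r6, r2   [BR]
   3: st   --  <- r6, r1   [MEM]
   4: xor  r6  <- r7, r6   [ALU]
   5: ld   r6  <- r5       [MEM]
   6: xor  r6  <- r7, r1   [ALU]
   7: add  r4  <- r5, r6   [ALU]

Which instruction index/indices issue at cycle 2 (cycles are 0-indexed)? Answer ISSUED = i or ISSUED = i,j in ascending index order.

ISSUED = 2

  cy0 -> i0 (mul.MUL) no-port MUL/MUL
  cy1 -> i1 (mul.MUL) RAW r6
  cy2 -> i2 (blt.BR) no-port BR/MEM
  cy3 -> i3/i4 (st.MEM xor.ALU) dual
  cy4 -> i5 (ld.MEM) WAW r6
  cy5 -> i6 (xor.ALU) RAW r6
  cy6 -> i7 (add.ALU) tail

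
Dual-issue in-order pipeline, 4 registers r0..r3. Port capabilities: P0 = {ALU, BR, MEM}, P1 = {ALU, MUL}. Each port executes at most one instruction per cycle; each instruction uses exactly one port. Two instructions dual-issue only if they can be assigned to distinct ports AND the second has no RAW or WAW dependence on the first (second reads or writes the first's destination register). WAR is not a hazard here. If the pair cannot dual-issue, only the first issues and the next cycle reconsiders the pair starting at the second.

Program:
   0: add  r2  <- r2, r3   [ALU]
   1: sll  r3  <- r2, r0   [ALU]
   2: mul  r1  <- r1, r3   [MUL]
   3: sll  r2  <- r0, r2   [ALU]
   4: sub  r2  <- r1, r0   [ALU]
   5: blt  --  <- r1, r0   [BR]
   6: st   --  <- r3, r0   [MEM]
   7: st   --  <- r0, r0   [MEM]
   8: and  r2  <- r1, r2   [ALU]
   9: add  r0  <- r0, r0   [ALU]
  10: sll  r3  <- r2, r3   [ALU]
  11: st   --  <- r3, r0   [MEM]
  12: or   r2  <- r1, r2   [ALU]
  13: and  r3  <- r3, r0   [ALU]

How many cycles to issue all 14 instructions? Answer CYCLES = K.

c0: i0 add  RAW r2
c1: i1 sll  RAW r3
c2: i2/i3 mul;sll  dual
c3: i4/i5 sub;blt  dual
c4: i6 st  no-port MEM/MEM
c5: i7/i8 st;and  dual
c6: i9/i10 add;sll  dual
c7: i11/i12 st;or  dual
c8: i13 and  tail

CYCLES = 9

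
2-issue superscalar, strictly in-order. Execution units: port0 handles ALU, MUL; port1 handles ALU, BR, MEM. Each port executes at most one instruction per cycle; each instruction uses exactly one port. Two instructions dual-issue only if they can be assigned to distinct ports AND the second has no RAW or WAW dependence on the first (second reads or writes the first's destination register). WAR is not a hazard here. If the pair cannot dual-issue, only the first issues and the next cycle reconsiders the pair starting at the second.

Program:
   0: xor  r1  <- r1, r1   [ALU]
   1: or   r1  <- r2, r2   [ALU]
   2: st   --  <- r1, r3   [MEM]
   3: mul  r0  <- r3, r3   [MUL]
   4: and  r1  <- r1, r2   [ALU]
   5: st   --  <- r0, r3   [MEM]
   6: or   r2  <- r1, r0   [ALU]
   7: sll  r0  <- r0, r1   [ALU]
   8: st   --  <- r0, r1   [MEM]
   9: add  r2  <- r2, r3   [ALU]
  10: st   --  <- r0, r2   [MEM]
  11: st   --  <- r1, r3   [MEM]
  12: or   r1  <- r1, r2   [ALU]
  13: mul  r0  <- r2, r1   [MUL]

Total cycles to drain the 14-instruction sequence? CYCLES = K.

CYCLES = 9

t=0 i0:xor ; WAW r1
t=1 i1:or ; RAW r1
t=2 i2&i3:st+mul ; 2-wide
t=3 i4&i5:and+st ; 2-wide
t=4 i6&i7:or+sll ; 2-wide
t=5 i8&i9:st+add ; 2-wide
t=6 i10:st ; no-port MEM/MEM
t=7 i11&i12:st+or ; 2-wide
t=8 i13:mul ; tail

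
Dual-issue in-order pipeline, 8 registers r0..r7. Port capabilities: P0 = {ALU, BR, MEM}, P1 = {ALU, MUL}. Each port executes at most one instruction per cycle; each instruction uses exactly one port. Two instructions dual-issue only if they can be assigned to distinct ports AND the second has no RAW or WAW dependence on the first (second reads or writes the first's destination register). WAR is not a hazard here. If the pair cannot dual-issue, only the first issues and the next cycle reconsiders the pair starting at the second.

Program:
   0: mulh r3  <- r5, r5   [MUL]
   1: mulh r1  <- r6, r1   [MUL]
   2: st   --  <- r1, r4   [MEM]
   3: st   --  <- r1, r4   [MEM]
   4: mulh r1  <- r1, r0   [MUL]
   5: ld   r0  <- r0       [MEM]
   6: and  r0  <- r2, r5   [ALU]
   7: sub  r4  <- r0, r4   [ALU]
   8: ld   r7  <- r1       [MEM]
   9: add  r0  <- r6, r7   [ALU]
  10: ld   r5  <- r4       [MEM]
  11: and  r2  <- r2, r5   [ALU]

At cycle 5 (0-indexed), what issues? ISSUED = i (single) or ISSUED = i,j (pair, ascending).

  cy0 -> i0 (mulh) no-port MUL/MUL
  cy1 -> i1 (mulh) RAW r1
  cy2 -> i2 (st) no-port MEM/MEM
  cy3 -> i3/i4 (st/mulh) 2-wide
  cy4 -> i5 (ld) WAW r0
  cy5 -> i6 (and) RAW r0
  cy6 -> i7/i8 (sub/ld) 2-wide
  cy7 -> i9/i10 (add/ld) 2-wide
  cy8 -> i11 (and) tail

ISSUED = 6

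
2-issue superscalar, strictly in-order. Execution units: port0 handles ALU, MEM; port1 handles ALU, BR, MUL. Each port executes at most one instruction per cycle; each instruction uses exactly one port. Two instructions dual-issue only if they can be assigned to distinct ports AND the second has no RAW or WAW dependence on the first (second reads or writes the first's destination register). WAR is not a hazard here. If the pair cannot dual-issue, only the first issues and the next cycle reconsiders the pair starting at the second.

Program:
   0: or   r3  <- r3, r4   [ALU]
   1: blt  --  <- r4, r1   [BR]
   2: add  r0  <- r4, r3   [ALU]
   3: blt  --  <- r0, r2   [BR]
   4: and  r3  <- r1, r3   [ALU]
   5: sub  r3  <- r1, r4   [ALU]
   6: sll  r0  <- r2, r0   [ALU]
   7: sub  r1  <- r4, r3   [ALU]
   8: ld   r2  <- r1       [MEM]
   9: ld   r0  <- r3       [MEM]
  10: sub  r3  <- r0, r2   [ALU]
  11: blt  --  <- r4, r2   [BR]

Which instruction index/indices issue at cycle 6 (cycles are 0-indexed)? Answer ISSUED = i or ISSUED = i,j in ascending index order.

[0] i0&i1  or/blt  -- pair
[1] i2  add  -- RAW r0
[2] i3&i4  blt/and  -- pair
[3] i5&i6  sub/sll  -- pair
[4] i7  sub  -- RAW r1
[5] i8  ld  -- no-port MEM/MEM
[6] i9  ld  -- RAW r0
[7] i10&i11  sub/blt  -- pair

ISSUED = 9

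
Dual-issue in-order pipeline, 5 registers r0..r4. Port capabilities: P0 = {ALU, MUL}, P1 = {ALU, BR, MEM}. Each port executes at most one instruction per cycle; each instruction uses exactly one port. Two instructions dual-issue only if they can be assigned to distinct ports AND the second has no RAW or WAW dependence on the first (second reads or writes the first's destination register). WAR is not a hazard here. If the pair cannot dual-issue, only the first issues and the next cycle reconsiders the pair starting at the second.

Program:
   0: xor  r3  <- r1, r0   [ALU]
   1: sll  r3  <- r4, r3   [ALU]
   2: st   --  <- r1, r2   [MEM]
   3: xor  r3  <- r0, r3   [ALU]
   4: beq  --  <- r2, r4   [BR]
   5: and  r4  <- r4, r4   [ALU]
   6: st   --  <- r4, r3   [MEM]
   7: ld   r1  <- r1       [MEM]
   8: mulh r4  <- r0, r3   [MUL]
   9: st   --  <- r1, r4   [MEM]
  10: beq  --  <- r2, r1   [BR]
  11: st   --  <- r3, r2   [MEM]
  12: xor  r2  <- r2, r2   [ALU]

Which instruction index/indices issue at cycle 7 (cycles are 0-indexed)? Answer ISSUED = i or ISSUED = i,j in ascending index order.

c0: i0 xor  RAW+WAW r3
c1: i1+i2 sll st  2-wide
c2: i3+i4 xor beq  2-wide
c3: i5 and  RAW r4
c4: i6 st  no-port MEM/MEM
c5: i7+i8 ld mulh  2-wide
c6: i9 st  no-port MEM/BR
c7: i10 beq  no-port BR/MEM
c8: i11+i12 st xor  2-wide

ISSUED = 10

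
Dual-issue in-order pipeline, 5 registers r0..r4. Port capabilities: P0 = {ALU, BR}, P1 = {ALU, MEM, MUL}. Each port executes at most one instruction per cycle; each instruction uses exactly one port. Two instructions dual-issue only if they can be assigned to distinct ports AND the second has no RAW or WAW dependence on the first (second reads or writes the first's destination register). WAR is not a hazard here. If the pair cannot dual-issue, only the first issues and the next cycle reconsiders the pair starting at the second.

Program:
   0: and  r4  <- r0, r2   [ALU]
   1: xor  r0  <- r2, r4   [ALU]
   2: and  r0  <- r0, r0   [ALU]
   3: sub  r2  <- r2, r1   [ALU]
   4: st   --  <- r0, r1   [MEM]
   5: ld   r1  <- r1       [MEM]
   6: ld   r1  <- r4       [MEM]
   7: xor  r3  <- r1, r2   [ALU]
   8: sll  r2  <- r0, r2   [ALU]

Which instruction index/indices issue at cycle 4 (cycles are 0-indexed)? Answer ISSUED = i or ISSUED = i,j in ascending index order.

t=0 i0:and.ALU ; RAW r4
t=1 i1:xor.ALU ; RAW+WAW r0
t=2 i2+i3:and.ALU sub.ALU ; 2-wide
t=3 i4:st.MEM ; no-port MEM/MEM
t=4 i5:ld.MEM ; no-port MEM/MEM
t=5 i6:ld.MEM ; RAW r1
t=6 i7+i8:xor.ALU sll.ALU ; 2-wide

ISSUED = 5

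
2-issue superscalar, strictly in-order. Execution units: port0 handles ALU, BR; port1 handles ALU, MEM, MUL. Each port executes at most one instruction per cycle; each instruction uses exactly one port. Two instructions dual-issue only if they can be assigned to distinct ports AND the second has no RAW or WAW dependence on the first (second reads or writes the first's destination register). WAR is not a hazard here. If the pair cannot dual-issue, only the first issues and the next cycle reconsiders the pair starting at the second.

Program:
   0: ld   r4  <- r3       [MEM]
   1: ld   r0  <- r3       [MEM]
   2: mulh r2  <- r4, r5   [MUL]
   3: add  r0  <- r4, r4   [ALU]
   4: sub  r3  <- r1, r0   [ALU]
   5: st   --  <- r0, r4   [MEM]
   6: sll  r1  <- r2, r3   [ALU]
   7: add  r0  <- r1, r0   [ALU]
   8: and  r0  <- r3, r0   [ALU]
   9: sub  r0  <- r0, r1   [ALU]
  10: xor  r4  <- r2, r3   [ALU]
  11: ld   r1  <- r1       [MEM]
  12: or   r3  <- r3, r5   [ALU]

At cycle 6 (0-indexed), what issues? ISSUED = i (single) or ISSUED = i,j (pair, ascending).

ISSUED = 8

c0: i0 ld  no-port MEM/MEM
c1: i1 ld  no-port MEM/MUL
c2: i2,i3 mulh+add  pair
c3: i4,i5 sub+st  pair
c4: i6 sll  RAW r1
c5: i7 add  RAW+WAW r0
c6: i8 and  RAW+WAW r0
c7: i9,i10 sub+xor  pair
c8: i11,i12 ld+or  pair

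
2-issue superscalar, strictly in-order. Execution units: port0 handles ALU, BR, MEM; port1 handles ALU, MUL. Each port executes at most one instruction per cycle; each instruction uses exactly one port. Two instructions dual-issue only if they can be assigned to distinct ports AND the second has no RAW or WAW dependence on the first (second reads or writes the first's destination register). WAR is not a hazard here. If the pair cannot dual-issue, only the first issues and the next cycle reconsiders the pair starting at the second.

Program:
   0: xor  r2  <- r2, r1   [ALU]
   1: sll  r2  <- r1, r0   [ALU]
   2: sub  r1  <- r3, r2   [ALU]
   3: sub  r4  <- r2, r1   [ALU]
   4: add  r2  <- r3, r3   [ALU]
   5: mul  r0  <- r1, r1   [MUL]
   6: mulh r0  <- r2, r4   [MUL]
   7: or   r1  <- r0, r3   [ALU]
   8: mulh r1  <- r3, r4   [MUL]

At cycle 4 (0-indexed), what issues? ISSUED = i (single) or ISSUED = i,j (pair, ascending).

ISSUED = 5

0. xor @i0  | WAW r2
1. sll @i1  | RAW r2
2. sub @i2  | RAW r1
3. sub+add @i3/i4  | pair
4. mul @i5  | no-port MUL/MUL
5. mulh @i6  | RAW r0
6. or @i7  | WAW r1
7. mulh @i8  | tail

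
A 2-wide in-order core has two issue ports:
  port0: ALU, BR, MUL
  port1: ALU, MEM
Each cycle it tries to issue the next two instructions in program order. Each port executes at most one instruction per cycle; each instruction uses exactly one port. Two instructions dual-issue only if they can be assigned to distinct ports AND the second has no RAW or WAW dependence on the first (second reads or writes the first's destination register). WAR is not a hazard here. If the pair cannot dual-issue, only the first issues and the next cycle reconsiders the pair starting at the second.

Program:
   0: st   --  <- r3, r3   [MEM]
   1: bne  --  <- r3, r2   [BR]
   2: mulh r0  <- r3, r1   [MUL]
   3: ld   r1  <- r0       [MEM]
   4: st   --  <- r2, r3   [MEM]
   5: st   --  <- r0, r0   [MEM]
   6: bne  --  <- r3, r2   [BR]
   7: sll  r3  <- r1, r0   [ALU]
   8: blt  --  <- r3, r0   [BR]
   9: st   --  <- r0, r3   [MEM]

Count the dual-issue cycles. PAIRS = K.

  cy0 -> i0,i1 (st;bne) pair
  cy1 -> i2 (mulh) RAW r0
  cy2 -> i3 (ld) no-port MEM/MEM
  cy3 -> i4 (st) no-port MEM/MEM
  cy4 -> i5,i6 (st;bne) pair
  cy5 -> i7 (sll) RAW r3
  cy6 -> i8,i9 (blt;st) pair

PAIRS = 3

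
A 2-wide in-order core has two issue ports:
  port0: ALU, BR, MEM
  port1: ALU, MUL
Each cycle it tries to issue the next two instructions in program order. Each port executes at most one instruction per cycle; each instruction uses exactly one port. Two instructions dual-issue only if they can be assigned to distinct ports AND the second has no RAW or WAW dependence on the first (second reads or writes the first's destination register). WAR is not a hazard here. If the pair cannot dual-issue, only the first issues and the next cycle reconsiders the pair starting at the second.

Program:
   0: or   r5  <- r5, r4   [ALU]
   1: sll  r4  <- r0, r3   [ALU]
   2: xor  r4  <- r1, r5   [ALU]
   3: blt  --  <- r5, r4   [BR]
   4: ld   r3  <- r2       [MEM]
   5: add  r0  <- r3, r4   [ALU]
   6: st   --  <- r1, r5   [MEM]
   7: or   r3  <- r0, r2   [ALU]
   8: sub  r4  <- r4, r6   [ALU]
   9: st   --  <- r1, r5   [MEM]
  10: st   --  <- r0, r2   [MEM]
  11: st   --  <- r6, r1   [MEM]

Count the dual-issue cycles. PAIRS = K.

0. or;sll @i0/i1  | dual
1. xor @i2  | RAW r4
2. blt @i3  | no-port BR/MEM
3. ld @i4  | RAW r3
4. add;st @i5/i6  | dual
5. or;sub @i7/i8  | dual
6. st @i9  | no-port MEM/MEM
7. st @i10  | no-port MEM/MEM
8. st @i11  | tail

PAIRS = 3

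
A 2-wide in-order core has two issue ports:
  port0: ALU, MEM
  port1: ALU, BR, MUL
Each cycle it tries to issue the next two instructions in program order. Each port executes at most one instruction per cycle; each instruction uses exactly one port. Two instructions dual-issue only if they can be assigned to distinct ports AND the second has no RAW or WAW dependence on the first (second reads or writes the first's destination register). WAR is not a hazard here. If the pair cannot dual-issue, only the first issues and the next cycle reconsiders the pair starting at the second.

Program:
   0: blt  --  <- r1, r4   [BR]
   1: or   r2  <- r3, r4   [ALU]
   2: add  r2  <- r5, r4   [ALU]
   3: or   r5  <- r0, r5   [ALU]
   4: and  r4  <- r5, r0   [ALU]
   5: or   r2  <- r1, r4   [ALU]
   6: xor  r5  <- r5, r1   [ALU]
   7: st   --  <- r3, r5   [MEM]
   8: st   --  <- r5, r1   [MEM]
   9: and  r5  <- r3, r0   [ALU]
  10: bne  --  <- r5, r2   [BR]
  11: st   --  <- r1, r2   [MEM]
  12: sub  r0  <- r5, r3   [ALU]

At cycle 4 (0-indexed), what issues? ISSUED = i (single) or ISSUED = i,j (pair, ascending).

ISSUED = 7

t=0 i0/i1:blt.BR or.ALU ; 2-wide
t=1 i2/i3:add.ALU or.ALU ; 2-wide
t=2 i4:and.ALU ; RAW r4
t=3 i5/i6:or.ALU xor.ALU ; 2-wide
t=4 i7:st.MEM ; no-port MEM/MEM
t=5 i8/i9:st.MEM and.ALU ; 2-wide
t=6 i10/i11:bne.BR st.MEM ; 2-wide
t=7 i12:sub.ALU ; tail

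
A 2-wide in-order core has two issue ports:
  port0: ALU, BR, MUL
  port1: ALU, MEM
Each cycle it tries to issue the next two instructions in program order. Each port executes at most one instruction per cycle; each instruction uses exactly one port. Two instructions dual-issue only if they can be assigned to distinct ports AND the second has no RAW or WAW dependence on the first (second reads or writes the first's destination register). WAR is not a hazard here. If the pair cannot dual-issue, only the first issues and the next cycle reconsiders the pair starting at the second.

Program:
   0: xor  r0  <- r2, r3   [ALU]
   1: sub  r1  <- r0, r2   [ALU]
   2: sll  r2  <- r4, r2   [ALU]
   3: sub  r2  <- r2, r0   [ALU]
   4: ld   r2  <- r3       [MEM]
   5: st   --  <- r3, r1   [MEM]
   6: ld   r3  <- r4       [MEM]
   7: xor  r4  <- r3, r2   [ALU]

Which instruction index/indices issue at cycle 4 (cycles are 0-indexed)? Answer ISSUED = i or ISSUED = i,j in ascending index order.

0. xor @i0  | RAW r0
1. sub+sll @i1&i2  | pair
2. sub @i3  | WAW r2
3. ld @i4  | no-port MEM/MEM
4. st @i5  | no-port MEM/MEM
5. ld @i6  | RAW r3
6. xor @i7  | tail

ISSUED = 5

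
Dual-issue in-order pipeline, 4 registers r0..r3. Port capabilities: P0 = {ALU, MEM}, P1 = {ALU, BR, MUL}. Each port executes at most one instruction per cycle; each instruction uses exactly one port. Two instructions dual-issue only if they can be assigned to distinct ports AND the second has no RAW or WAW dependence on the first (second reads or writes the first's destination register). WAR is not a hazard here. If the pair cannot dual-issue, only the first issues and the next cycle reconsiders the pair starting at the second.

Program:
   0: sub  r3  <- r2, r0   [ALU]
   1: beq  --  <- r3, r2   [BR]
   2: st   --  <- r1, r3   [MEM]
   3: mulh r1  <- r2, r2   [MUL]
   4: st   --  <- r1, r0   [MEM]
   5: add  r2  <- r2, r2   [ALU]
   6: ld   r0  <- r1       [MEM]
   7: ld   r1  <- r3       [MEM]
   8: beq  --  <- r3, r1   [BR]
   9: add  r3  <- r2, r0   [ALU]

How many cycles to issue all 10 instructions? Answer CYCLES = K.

#0 head=0: sub i0 RAW r3
#1 head=1: beq st i1,i2 dual
#2 head=3: mulh i3 RAW r1
#3 head=4: st add i4,i5 dual
#4 head=6: ld i6 no-port MEM/MEM
#5 head=7: ld i7 RAW r1
#6 head=8: beq add i8,i9 dual

CYCLES = 7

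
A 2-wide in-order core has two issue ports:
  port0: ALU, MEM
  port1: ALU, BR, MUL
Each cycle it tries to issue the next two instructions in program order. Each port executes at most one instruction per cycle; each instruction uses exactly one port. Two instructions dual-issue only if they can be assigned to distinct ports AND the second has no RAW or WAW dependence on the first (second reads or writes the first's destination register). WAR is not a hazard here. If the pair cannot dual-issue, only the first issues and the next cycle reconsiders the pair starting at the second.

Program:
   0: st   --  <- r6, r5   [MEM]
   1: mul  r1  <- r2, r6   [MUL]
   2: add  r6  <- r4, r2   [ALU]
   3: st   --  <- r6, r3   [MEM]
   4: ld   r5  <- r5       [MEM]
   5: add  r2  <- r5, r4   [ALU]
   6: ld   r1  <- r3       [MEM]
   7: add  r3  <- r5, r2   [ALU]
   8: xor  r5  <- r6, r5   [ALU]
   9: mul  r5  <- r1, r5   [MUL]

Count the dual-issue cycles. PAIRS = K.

PAIRS = 3

t=0 i0/i1:st.MEM;mul.MUL ; pair
t=1 i2:add.ALU ; RAW r6
t=2 i3:st.MEM ; no-port MEM/MEM
t=3 i4:ld.MEM ; RAW r5
t=4 i5/i6:add.ALU;ld.MEM ; pair
t=5 i7/i8:add.ALU;xor.ALU ; pair
t=6 i9:mul.MUL ; tail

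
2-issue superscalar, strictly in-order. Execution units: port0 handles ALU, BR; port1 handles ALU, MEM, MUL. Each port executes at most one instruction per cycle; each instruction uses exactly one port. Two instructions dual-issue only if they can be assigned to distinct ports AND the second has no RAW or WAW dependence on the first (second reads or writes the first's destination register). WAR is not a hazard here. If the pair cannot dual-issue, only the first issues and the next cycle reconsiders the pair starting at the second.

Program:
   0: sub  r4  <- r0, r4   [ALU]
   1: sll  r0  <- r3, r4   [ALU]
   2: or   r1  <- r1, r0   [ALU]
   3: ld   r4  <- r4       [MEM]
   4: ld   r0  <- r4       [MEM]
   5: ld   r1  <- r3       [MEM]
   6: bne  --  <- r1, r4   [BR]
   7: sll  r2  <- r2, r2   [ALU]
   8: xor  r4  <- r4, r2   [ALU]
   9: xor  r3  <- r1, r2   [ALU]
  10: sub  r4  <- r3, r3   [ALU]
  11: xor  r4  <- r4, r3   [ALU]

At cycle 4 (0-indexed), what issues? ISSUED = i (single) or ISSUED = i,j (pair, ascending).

ISSUED = 5

0. sub.ALU @i0  | RAW r4
1. sll.ALU @i1  | RAW r0
2. or.ALU+ld.MEM @i2/i3  | 2-wide
3. ld.MEM @i4  | no-port MEM/MEM
4. ld.MEM @i5  | RAW r1
5. bne.BR+sll.ALU @i6/i7  | 2-wide
6. xor.ALU+xor.ALU @i8/i9  | 2-wide
7. sub.ALU @i10  | RAW+WAW r4
8. xor.ALU @i11  | tail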